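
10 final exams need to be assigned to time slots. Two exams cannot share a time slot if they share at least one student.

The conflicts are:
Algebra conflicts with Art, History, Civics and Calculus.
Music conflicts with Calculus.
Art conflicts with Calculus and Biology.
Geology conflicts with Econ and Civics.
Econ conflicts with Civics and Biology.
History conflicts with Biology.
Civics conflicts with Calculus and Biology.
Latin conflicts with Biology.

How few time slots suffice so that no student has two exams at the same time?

Econ, Civics, Biology all conflict with each other, so at least 3 time slots are needed.
3 time slots suffice: time slot 1 → {Algebra, Music, Geology, Biology}; time slot 2 → {Art, History, Civics, Latin}; time slot 3 → {Econ, Calculus}. Each listed conflict is separated.

3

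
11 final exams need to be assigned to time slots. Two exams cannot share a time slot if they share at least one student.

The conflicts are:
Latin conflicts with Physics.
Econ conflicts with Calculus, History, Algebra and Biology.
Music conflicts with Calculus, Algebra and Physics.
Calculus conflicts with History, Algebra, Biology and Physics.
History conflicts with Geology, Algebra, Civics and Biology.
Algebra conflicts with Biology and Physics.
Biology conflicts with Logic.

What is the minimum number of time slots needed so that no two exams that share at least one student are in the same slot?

Econ, Calculus, History, Algebra, Biology all conflict with each other, so at least 5 time slots are needed.
5 time slots suffice: time slot 1 → {Latin, Calculus, Geology, Civics, Logic}; time slot 2 → {History, Physics}; time slot 3 → {Algebra}; time slot 4 → {Music, Biology}; time slot 5 → {Econ}. No two conflicting exams share a time slot.

5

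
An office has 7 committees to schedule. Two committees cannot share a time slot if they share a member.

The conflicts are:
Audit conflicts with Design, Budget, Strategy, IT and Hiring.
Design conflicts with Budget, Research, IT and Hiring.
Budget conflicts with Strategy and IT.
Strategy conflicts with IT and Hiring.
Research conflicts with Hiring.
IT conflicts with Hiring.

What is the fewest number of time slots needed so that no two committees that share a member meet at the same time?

4

Audit, Design, Budget, IT pairwise conflict, so at least 4 time slots are needed.
4 time slots suffice: Audit=4, Design=1, Budget=3, Strategy=1, Research=2, IT=2, Hiring=3. No two conflicting committees share a time slot.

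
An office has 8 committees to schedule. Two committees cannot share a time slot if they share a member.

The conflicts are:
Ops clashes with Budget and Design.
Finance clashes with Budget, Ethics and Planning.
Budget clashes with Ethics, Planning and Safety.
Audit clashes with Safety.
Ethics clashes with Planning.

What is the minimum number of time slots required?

Finance, Budget, Ethics, Planning are mutually in conflict, so at least 4 time slots are needed.
4 time slots suffice: Ops=2, Finance=2, Budget=1, Audit=1, Ethics=4, Design=1, Planning=3, Safety=2. No two conflicting committees share a time slot.

4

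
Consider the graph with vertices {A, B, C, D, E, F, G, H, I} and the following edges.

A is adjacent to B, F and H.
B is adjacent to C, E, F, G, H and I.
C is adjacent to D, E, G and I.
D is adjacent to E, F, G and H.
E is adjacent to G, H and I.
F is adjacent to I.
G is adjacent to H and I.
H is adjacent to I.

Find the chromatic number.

5

B, E, G, H, I are pairwise adjacent (a clique of size 5), so at least 5 colors are needed.
One proper 5-coloring: A=3, B=1, C=2, D=1, E=4, F=2, G=3, H=2, I=5. No two adjacent vertices share a color.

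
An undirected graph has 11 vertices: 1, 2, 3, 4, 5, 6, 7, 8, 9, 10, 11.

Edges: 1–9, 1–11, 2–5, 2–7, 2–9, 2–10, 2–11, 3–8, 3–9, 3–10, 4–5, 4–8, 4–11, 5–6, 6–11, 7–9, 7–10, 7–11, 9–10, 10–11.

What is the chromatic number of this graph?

4

2, 7, 10, 11 are mutually adjacent (a clique of size 4), so at least 4 colors are needed.
A valid assignment using 4 colors: 1=blue, 2=green, 3=green, 4=blue, 5=red, 6=blue, 7=yellow, 8=red, 9=red, 10=blue, 11=red. Every edge joins two different colors.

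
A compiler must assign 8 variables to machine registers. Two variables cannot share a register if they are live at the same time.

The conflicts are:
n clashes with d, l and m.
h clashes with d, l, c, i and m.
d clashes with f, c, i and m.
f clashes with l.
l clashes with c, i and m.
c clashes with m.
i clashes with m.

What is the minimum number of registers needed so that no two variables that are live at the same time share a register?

4

h, l, i, m are mutually in conflict, so at least 4 registers are needed.
4 registers suffice: n=3, h=3, d=1, f=2, l=1, c=4, i=4, m=2. Each listed conflict is separated.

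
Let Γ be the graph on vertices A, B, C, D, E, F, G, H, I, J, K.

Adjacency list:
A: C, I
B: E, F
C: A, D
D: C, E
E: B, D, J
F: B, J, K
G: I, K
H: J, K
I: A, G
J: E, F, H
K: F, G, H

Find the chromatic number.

3

The cycle K-F-B-E-D-C-A-I-G-K has odd length 9, so it cannot be 2-colored; at least 3 colors are needed.
3 colors suffice: A=2, B=1, C=3, D=1, E=2, F=2, G=2, H=2, I=1, J=1, K=1. Every edge joins two different colors.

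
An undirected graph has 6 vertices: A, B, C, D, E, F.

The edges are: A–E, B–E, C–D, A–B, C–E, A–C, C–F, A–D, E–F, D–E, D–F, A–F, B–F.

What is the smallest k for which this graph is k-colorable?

5

A, C, D, E, F are pairwise adjacent (a clique of size 5), so at least 5 colors are needed.
5 colors suffice: color 1 → {F}; color 2 → {E}; color 3 → {A}; color 4 → {B, D}; color 5 → {C}. No two adjacent vertices share a color.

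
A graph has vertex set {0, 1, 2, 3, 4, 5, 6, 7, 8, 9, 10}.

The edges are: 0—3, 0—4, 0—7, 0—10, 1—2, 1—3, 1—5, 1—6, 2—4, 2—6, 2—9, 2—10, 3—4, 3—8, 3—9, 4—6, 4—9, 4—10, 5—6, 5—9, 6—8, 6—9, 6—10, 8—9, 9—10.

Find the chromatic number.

2, 4, 6, 9, 10 form a clique, so at least 5 colors are needed.
5 colors suffice: color a → {3, 6, 7}; color b → {0, 1, 9}; color c → {4, 5, 8}; color d → {10}; color e → {2}. No two adjacent vertices share a color.

5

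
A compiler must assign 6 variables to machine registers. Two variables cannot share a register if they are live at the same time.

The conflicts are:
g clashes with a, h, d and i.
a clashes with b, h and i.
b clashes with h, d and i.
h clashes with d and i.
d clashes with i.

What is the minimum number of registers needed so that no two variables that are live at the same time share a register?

a, b, h, i all conflict with each other, so at least 4 registers are needed.
4 registers suffice: g=4, a=3, b=4, h=1, d=3, i=2. Every pair that conflicts lands in different registers.

4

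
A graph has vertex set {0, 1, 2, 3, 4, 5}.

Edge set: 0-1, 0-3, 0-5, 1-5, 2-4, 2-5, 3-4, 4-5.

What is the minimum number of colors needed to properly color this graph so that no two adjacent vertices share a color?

3

2, 4, 5 are pairwise adjacent, so at least 3 colors are needed.
A valid assignment using 3 colors: 0=b, 1=c, 2=c, 3=a, 4=b, 5=a. No two adjacent vertices share a color.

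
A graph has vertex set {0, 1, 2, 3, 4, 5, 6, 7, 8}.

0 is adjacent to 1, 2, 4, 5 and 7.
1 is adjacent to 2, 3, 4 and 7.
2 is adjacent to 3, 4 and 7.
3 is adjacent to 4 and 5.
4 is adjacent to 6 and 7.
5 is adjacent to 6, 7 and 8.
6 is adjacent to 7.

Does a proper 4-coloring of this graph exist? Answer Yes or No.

No

0, 1, 2, 4, 7 are mutually adjacent (a clique of size 5), so at least 5 colors are needed.
So 4 colors are not enough.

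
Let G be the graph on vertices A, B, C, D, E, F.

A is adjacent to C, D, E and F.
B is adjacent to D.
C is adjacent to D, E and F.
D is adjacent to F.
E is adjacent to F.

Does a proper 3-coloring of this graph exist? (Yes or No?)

A, C, D, F are pairwise adjacent (a clique of size 4), so at least 4 colors are needed.
So 3 colors are not enough.

No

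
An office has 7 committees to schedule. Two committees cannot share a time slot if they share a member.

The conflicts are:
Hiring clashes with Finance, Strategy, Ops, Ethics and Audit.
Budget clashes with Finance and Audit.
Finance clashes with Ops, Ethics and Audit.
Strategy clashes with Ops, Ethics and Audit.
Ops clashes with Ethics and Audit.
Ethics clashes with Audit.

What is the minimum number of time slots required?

Hiring, Finance, Ops, Ethics, Audit pairwise conflict, so at least 5 time slots are needed.
A valid assignment using 5 time slots: Hiring=3, Budget=3, Finance=2, Strategy=2, Ops=5, Ethics=4, Audit=1. Each listed conflict is separated.

5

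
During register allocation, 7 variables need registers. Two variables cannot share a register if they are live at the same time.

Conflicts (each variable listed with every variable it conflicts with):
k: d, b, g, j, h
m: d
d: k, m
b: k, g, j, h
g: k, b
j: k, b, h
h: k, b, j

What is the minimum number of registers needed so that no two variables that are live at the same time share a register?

4

k, b, j, h pairwise conflict, so at least 4 registers are needed.
A valid assignment using 4 registers: k=1, m=1, d=2, b=2, g=3, j=4, h=3. No two conflicting variables share a register.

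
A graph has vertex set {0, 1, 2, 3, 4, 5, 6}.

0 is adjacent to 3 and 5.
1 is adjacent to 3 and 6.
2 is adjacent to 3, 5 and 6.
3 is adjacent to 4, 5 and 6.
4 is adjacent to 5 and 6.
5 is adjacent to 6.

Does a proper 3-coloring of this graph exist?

3, 4, 5, 6 are pairwise adjacent (a clique of size 4), so at least 4 colors are needed.
So 3 colors are not enough.

No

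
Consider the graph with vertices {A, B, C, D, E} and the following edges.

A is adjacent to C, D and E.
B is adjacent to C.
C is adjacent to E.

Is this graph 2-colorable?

A, C, E are mutually adjacent, so at least 3 colors are needed.
So 2 colors are not enough.

No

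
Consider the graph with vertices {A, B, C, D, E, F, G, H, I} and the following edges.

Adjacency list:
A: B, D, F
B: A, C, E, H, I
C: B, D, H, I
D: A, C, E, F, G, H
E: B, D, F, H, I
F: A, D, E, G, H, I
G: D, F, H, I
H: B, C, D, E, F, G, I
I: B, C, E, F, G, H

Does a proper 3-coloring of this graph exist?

B, C, H, I form a clique, so at least 4 colors are needed.
So 3 colors are not enough.

No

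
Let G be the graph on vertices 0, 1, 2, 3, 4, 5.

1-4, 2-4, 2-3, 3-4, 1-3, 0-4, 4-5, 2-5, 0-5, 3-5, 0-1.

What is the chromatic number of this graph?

2, 3, 4, 5 are pairwise adjacent (a clique of size 4), so at least 4 colors are needed.
One proper 4-coloring: 0=green, 1=blue, 2=yellow, 3=green, 4=red, 5=blue. Every edge joins two different colors.

4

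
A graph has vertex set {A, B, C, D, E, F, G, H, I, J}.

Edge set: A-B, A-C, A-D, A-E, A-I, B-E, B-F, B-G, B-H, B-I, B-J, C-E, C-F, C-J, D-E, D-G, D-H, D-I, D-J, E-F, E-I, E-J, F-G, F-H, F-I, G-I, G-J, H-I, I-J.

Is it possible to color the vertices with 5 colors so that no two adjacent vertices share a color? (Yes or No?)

The chromatic number is 4. B, F, H, I form a clique, so at least 4 colors are needed.
4 colors suffice: A=4, B=2, C=1, D=2, E=3, F=4, G=3, H=3, I=1, J=4.
Since 5 ≥ 4, a proper 5-coloring certainly exists.

Yes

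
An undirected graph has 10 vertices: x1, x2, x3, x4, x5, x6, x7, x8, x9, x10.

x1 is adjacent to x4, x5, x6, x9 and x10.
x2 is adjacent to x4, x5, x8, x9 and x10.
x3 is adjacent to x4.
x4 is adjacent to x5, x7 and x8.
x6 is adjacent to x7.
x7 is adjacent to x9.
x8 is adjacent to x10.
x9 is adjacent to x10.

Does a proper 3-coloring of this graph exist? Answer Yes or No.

The chromatic number is 3. x1, x4, x5 are pairwise adjacent, so at least 3 colors are needed.
3 colors suffice: color 1 → {x4, x6, x10}; color 2 → {x1, x2, x3, x7}; color 3 → {x5, x8, x9}.
That is already a proper 3-coloring.

Yes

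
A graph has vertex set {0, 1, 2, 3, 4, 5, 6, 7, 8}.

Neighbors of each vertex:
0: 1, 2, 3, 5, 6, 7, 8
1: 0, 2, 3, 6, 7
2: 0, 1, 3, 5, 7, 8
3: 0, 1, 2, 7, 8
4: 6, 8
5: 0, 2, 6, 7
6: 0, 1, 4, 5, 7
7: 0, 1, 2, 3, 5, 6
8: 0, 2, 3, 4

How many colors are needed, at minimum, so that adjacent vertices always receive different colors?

5

0, 1, 2, 3, 7 are pairwise adjacent (a clique of size 5), so at least 5 colors are needed.
5 colors suffice: color red → {0, 4}; color blue → {2, 6}; color green → {7, 8}; color yellow → {3, 5}; color purple → {1}. Every edge joins two different colors.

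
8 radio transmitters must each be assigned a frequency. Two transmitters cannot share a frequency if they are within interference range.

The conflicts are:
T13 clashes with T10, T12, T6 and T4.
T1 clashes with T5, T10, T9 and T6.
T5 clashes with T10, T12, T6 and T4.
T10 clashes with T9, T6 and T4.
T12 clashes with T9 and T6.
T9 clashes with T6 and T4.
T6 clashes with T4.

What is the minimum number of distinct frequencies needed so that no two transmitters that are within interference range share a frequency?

T13, T10, T6, T4 are mutually in conflict, so at least 4 frequencies are needed.
4 frequencies suffice: T13=3, T1=4, T5=3, T10=2, T12=2, T9=3, T6=1, T4=4. Every pair that conflicts lands in different frequencies.

4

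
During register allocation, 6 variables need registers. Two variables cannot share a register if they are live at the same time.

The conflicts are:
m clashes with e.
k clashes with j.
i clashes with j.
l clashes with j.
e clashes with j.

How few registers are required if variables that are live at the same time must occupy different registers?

i and j conflict, so at least 2 registers are needed.
2 registers suffice: register 1 → {m, j}; register 2 → {k, i, l, e}. Every pair that conflicts lands in different registers.

2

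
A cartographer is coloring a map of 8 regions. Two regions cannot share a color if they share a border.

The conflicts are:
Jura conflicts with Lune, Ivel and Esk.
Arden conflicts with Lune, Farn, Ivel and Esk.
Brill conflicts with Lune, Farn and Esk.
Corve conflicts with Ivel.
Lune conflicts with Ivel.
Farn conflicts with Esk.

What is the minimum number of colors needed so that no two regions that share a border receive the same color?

Jura, Lune, Ivel pairwise conflict, so at least 3 colors are needed.
A valid assignment using 3 colors: Jura=3, Arden=3, Brill=3, Corve=1, Lune=1, Farn=2, Ivel=2, Esk=1. Each listed conflict is separated.

3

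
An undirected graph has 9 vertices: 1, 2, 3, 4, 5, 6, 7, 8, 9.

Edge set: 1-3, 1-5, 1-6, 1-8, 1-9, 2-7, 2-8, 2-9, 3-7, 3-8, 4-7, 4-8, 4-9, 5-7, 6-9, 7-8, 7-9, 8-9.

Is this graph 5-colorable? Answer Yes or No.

The chromatic number is 4. 2, 7, 8, 9 form a clique, so at least 4 colors are needed.
A valid assignment using 4 colors: 1=c, 2=d, 3=b, 4=d, 5=a, 6=a, 7=c, 8=a, 9=b.
Since 5 ≥ 4, a proper 5-coloring certainly exists.

Yes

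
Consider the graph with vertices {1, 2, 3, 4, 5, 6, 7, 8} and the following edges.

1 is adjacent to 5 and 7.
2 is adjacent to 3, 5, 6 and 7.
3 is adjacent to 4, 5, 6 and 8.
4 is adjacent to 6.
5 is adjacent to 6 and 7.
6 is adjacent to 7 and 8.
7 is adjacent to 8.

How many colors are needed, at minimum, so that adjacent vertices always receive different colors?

2, 3, 5, 6 are pairwise adjacent (a clique of size 4), so at least 4 colors are needed.
A valid assignment using 4 colors: 1=red, 2=yellow, 3=blue, 4=green, 5=green, 6=red, 7=blue, 8=green. Every edge joins two different colors.

4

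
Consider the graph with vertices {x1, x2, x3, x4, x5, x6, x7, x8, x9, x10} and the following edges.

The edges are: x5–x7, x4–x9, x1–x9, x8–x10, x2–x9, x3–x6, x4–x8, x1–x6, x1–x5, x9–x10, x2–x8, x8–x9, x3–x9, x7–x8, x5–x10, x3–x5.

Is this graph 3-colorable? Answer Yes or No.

Yes

The chromatic number is 3. x4, x8, x9 are mutually adjacent, so at least 3 colors are needed.
A valid assignment using 3 colors: x1=2, x2=3, x3=2, x4=3, x5=1, x6=1, x7=3, x8=2, x9=1, x10=3.
That is already a proper 3-coloring.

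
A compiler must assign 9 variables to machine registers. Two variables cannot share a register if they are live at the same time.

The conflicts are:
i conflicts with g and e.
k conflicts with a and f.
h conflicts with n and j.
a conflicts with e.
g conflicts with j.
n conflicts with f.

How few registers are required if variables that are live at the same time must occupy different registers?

The cycle g-i-e-a-k-f-n-h-j-g has odd length 9, so it cannot be 2-colored; at least 3 registers are needed.
3 registers suffice: register 1 → {k, g, n, e}; register 2 → {i, h, a, f}; register 3 → {j}. Each listed conflict is separated.

3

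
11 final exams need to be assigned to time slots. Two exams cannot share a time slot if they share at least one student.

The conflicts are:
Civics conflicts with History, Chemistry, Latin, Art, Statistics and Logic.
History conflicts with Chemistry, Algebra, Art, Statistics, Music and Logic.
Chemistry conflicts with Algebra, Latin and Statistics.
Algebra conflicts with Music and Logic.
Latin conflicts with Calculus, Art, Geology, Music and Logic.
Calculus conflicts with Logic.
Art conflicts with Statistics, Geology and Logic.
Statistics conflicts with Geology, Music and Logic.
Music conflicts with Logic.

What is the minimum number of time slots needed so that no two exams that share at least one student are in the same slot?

Civics, History, Art, Statistics, Logic are mutually in conflict, so at least 5 time slots are needed.
Using 5 time slots: Civics=5, History=3, Chemistry=1, Algebra=2, Latin=2, Calculus=3, Art=4, Statistics=2, Geology=1, Music=4, Logic=1. No two conflicting exams share a time slot.

5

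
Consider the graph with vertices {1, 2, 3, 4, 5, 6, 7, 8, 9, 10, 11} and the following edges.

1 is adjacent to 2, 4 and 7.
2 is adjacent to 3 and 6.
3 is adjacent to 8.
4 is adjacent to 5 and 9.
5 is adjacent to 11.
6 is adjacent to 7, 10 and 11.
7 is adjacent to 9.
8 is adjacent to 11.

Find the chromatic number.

3

The cycle 11-6-2-3-8-11 has odd length 5, so it cannot be 2-colored; at least 3 colors are needed.
A valid assignment using 3 colors: 1=a, 2=b, 3=c, 4=b, 5=a, 6=a, 7=b, 8=a, 9=a, 10=b, 11=b. No two adjacent vertices share a color.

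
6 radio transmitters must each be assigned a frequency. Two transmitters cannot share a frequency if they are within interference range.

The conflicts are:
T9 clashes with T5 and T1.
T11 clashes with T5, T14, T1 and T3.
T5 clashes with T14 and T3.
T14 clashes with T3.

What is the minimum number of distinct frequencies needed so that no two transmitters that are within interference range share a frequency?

T11, T5, T14, T3 are mutually in conflict, so at least 4 frequencies are needed.
4 frequencies suffice: frequency 1 → {T9, T11}; frequency 2 → {T5, T1}; frequency 3 → {T14}; frequency 4 → {T3}. Every pair that conflicts lands in different frequencies.

4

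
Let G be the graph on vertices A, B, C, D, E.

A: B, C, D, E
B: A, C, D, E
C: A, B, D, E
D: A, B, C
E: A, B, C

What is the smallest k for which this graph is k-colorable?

4

A, B, C, D form a clique, so at least 4 colors are needed.
4 colors suffice: color 1 → {A}; color 2 → {B}; color 3 → {C}; color 4 → {D, E}. No two adjacent vertices share a color.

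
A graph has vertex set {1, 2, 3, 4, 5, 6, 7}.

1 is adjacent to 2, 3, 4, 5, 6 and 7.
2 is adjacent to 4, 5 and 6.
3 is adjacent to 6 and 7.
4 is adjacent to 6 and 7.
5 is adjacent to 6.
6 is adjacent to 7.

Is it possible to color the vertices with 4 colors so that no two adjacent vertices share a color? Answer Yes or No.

Yes

The chromatic number is 4. 1, 2, 4, 6 are pairwise adjacent (a clique of size 4), so at least 4 colors are needed.
4 colors suffice: color a → {6}; color b → {1}; color c → {2, 7}; color d → {3, 4, 5}.
That is already a proper 4-coloring.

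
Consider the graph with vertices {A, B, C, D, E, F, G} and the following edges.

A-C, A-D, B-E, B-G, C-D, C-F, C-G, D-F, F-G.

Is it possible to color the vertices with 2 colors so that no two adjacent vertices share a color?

A, C, D form a triangle, so at least 3 colors are needed.
So 2 colors are not enough.

No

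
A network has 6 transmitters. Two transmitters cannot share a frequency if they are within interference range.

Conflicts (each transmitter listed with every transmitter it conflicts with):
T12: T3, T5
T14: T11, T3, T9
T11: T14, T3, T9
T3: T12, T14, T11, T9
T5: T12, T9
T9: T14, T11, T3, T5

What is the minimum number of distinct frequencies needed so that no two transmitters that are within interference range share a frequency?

T14, T11, T3, T9 all conflict with each other, so at least 4 frequencies are needed.
4 frequencies suffice: frequency 1 → {T12, T9}; frequency 2 → {T3, T5}; frequency 3 → {T11}; frequency 4 → {T14}. No two conflicting transmitters share a frequency.

4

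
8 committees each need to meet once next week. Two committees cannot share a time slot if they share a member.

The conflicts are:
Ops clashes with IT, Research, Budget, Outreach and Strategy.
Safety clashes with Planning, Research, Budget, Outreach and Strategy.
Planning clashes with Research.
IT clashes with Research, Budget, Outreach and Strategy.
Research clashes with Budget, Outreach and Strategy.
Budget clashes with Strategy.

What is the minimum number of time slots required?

5

Ops, IT, Research, Budget, Strategy pairwise conflict, so at least 5 time slots are needed.
5 time slots suffice: Ops=3, Safety=3, Planning=2, IT=5, Research=1, Budget=4, Outreach=2, Strategy=2. Every pair that conflicts lands in different time slots.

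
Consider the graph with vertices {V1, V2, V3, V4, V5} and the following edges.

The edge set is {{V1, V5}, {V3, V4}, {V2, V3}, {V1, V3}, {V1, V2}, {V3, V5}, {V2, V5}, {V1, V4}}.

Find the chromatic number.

4

V1, V2, V3, V5 are mutually adjacent (a clique of size 4), so at least 4 colors are needed.
4 colors suffice: color red → {V3}; color blue → {V1}; color green → {V2, V4}; color yellow → {V5}. Every edge joins two different colors.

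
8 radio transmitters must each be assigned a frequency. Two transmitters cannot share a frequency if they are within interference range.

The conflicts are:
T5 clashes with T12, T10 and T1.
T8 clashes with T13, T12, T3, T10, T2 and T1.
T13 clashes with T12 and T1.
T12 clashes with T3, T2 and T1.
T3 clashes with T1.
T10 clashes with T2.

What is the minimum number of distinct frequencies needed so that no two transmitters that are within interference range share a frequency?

T8, T12, T3, T1 all conflict with each other, so at least 4 frequencies are needed.
A valid assignment using 4 frequencies: T5=1, T8=1, T13=4, T12=2, T3=4, T10=2, T2=3, T1=3. No two conflicting transmitters share a frequency.

4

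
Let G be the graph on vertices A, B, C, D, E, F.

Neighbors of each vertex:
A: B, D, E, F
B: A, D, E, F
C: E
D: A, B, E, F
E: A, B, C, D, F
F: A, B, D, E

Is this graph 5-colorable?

The chromatic number is 5. A, B, D, E, F are pairwise adjacent (a clique of size 5), so at least 5 colors are needed.
5 colors suffice: color red → {E}; color blue → {B, C}; color green → {D}; color yellow → {A}; color purple → {F}.
That is already a proper 5-coloring.

Yes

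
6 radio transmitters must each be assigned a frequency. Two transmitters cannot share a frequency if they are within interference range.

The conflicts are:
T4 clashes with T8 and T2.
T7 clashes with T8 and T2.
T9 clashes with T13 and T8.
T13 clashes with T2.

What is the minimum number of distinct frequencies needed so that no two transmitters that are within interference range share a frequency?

The cycle T8-T9-T13-T2-T7-T8 has odd length 5, so it cannot be 2-colored; at least 3 frequencies are needed.
3 frequencies suffice: frequency 1 → {T8, T2}; frequency 2 → {T4, T7, T13}; frequency 3 → {T9}. No two conflicting transmitters share a frequency.

3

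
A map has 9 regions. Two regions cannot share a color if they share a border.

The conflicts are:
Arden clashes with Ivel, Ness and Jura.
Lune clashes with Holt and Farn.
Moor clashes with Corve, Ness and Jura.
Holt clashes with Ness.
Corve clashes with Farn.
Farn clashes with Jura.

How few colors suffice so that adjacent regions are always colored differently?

Arden and Ivel conflict, so at least 2 colors are needed.
2 colors suffice: color 1 → {Arden, Moor, Holt, Farn}; color 2 → {Lune, Ivel, Corve, Ness, Jura}. No two conflicting regions share a color.

2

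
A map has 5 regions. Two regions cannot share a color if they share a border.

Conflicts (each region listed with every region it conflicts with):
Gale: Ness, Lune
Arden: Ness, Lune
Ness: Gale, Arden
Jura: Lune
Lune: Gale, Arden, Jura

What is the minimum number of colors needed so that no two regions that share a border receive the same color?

Gale and Ness conflict, so at least 2 colors are needed.
2 colors suffice: Gale=2, Arden=2, Ness=1, Jura=2, Lune=1. Every pair that conflicts lands in different colors.

2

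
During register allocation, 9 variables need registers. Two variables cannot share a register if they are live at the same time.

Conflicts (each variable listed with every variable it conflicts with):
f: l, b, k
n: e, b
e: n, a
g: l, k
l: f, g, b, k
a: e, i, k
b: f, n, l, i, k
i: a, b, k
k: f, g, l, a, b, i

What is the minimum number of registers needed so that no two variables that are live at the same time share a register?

f, l, b, k all conflict with each other, so at least 4 registers are needed.
Using 4 registers: f=4, n=1, e=3, g=2, l=3, a=2, b=2, i=3, k=1. No two conflicting variables share a register.

4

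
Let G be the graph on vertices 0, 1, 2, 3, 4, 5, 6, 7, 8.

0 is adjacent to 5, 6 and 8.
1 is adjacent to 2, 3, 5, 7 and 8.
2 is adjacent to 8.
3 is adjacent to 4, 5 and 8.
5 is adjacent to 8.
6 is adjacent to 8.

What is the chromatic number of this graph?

1, 3, 5, 8 form a clique, so at least 4 colors are needed.
4 colors suffice: 0=b, 1=b, 2=c, 3=c, 4=a, 5=d, 6=c, 7=a, 8=a. No two adjacent vertices share a color.

4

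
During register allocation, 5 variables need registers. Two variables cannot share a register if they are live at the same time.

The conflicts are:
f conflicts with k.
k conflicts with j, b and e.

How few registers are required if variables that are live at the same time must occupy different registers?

k and b conflict, so at least 2 registers are needed.
Using 2 registers: f=2, k=1, j=2, b=2, e=2. Every pair that conflicts lands in different registers.

2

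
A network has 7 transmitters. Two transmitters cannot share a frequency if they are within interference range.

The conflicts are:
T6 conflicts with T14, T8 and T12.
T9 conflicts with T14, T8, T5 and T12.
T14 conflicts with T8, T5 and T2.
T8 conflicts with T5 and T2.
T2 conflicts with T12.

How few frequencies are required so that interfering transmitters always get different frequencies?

T9, T14, T8, T5 are mutually in conflict, so at least 4 frequencies are needed.
4 frequencies suffice: frequency 1 → {T14, T12}; frequency 2 → {T8}; frequency 3 → {T6, T9, T2}; frequency 4 → {T5}. No two conflicting transmitters share a frequency.

4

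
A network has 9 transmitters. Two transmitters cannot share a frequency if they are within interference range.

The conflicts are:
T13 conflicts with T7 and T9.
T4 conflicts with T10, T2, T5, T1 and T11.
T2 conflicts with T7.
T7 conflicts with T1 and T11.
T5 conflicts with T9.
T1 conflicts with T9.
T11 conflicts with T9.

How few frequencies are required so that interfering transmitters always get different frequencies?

T13 and T9 conflict, so at least 2 frequencies are needed.
2 frequencies suffice: T13=2, T4=1, T10=2, T2=2, T7=1, T5=2, T1=2, T11=2, T9=1. Every pair that conflicts lands in different frequencies.

2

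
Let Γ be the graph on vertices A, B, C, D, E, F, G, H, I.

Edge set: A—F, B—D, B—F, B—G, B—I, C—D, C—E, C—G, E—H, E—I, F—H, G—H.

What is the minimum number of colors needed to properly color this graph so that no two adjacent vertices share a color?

3

The cycle G-C-E-I-B-G has odd length 5, so it cannot be 2-colored; at least 3 colors are needed.
3 colors suffice: color 1 → {A, B, E}; color 2 → {D, F, G, I}; color 3 → {C, H}. Each edge has distinct colors on its endpoints.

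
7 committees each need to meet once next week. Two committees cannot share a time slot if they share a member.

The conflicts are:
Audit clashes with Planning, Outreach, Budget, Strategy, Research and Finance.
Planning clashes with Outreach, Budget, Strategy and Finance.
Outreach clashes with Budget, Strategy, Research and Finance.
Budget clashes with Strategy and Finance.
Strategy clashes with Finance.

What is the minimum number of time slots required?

Audit, Planning, Outreach, Budget, Strategy, Finance are mutually in conflict, so at least 6 time slots are needed.
6 time slots suffice: time slot 1 → {Outreach}; time slot 2 → {Audit}; time slot 3 → {Strategy, Research}; time slot 4 → {Finance}; time slot 5 → {Budget}; time slot 6 → {Planning}. No two conflicting committees share a time slot.

6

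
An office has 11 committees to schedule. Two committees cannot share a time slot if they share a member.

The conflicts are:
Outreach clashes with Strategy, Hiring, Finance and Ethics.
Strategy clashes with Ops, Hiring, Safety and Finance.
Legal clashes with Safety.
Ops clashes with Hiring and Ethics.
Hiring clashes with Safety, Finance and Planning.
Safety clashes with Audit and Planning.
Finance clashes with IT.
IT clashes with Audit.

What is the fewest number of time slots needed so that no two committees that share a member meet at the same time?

Outreach, Strategy, Hiring, Finance pairwise conflict, so at least 4 time slots are needed.
4 time slots suffice: time slot 1 → {Legal, Hiring, IT, Ethics}; time slot 2 → {Outreach, Ops, Safety}; time slot 3 → {Strategy, Audit, Planning}; time slot 4 → {Finance}. No two conflicting committees share a time slot.

4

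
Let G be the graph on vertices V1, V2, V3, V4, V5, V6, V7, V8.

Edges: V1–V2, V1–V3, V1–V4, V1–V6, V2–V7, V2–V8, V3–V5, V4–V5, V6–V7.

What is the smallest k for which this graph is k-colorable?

V4 and V5 are adjacent, so at least 2 colors are needed.
One proper 2-coloring: V1=1, V2=2, V3=2, V4=2, V5=1, V6=2, V7=1, V8=1. No two adjacent vertices share a color.

2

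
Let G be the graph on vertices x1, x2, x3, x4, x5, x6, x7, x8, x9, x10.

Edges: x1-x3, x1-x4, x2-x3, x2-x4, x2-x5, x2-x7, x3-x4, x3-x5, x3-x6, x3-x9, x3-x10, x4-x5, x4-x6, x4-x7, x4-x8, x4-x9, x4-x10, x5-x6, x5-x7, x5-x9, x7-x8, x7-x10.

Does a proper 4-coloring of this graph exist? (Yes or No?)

Yes

The chromatic number is 4. x3, x4, x5, x6 form a clique, so at least 4 colors are needed.
A valid assignment using 4 colors: x1=green, x2=yellow, x3=blue, x4=red, x5=green, x6=yellow, x7=blue, x8=green, x9=yellow, x10=green.
That is already a proper 4-coloring.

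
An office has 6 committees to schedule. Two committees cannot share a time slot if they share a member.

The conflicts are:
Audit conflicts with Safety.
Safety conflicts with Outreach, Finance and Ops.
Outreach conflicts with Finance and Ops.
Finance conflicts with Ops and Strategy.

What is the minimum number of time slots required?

Safety, Outreach, Finance, Ops pairwise conflict, so at least 4 time slots are needed.
4 time slots suffice: Audit=1, Safety=2, Outreach=4, Finance=1, Ops=3, Strategy=2. Each listed conflict is separated.

4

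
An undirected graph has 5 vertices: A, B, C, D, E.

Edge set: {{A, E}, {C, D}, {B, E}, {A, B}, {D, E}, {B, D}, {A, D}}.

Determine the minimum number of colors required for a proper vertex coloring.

4

A, B, D, E are mutually adjacent (a clique of size 4), so at least 4 colors are needed.
4 colors suffice: color 1 → {D}; color 2 → {C, E}; color 3 → {B}; color 4 → {A}. Each edge has distinct colors on its endpoints.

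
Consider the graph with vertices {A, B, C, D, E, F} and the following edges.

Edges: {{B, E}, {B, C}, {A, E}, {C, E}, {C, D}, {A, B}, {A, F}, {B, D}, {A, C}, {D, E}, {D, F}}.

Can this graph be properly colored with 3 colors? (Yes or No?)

B, C, D, E form a clique, so at least 4 colors are needed.
So 3 colors are not enough.

No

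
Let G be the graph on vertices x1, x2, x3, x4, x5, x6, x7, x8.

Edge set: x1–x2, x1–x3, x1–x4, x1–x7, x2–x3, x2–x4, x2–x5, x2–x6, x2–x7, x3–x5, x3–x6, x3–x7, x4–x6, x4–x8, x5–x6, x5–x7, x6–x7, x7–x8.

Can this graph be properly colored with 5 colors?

Yes

The chromatic number is 5. x2, x3, x5, x6, x7 are mutually adjacent (a clique of size 5), so at least 5 colors are needed.
One proper 5-coloring: x1=4, x2=2, x3=3, x4=1, x5=5, x6=4, x7=1, x8=2.
That is already a proper 5-coloring.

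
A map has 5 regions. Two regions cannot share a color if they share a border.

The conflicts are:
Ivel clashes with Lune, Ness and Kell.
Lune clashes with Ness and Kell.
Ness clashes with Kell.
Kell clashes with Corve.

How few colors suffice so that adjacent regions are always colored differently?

Ivel, Lune, Ness, Kell are mutually in conflict, so at least 4 colors are needed.
4 colors suffice: Ivel=3, Lune=2, Ness=4, Kell=1, Corve=2. Every pair that conflicts lands in different colors.

4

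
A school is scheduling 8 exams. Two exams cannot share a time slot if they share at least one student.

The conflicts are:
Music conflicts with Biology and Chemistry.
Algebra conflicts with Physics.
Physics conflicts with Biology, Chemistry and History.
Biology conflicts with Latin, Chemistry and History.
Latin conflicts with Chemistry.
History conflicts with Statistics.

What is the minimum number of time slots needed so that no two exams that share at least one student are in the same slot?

Physics, Biology, History are mutually in conflict, so at least 3 time slots are needed.
3 time slots suffice: time slot 1 → {Algebra, Biology, Statistics}; time slot 2 → {Music, Physics, Latin}; time slot 3 → {Chemistry, History}. Each listed conflict is separated.

3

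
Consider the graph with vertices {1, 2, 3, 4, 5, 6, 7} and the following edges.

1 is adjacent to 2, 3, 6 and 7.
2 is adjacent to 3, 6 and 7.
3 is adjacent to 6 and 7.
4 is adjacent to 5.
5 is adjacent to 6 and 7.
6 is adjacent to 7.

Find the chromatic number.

5

1, 2, 3, 6, 7 are mutually adjacent (a clique of size 5), so at least 5 colors are needed.
5 colors suffice: color red → {4, 7}; color blue → {6}; color green → {2, 5}; color yellow → {1}; color purple → {3}. Each edge has distinct colors on its endpoints.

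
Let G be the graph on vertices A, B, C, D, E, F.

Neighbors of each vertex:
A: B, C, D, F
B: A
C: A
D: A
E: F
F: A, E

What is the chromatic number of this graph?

A and B are adjacent, so at least 2 colors are needed.
2 colors suffice: color 1 → {A, E}; color 2 → {B, C, D, F}. Each edge has distinct colors on its endpoints.

2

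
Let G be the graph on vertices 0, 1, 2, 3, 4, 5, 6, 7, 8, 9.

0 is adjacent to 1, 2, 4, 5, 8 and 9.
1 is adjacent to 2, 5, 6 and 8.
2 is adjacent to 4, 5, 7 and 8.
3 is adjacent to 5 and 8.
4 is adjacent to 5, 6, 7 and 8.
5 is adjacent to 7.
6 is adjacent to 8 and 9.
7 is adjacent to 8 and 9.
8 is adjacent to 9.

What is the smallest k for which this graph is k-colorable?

0, 1, 2, 8 are pairwise adjacent (a clique of size 4), so at least 4 colors are needed.
4 colors suffice: color red → {5, 8}; color blue → {2, 3, 9}; color green → {0, 6, 7}; color yellow → {1, 4}. Every edge joins two different colors.

4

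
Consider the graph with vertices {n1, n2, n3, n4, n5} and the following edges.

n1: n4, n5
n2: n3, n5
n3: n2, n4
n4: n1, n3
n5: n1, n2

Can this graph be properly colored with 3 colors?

The chromatic number is 3. The cycle n2-n3-n4-n1-n5-n2 has odd length 5, so it cannot be 2-colored; at least 3 colors are needed.
3 colors suffice: n1=3, n2=1, n3=2, n4=1, n5=2.
That is already a proper 3-coloring.

Yes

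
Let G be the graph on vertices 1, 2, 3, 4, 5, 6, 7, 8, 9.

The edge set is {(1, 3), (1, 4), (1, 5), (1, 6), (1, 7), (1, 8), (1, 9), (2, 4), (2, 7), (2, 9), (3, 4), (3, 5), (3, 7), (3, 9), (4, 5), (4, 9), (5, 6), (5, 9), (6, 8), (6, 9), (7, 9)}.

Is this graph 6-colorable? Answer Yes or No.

Yes

The chromatic number is 5. 1, 3, 4, 5, 9 are pairwise adjacent (a clique of size 5), so at least 5 colors are needed.
One proper 5-coloring: 1=a, 2=a, 3=e, 4=d, 5=c, 6=d, 7=c, 8=b, 9=b.
Since 6 ≥ 5, a proper 6-coloring certainly exists.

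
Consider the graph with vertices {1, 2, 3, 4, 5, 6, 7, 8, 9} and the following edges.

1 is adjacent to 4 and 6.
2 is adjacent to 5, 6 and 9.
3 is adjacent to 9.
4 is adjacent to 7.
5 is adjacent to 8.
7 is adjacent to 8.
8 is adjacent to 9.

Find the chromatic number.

The cycle 2-9-8-7-4-1-6-2 has odd length 7, so it cannot be 2-colored; at least 3 colors are needed.
A valid assignment using 3 colors: 1=red, 2=blue, 3=blue, 4=blue, 5=red, 6=green, 7=red, 8=blue, 9=red. No two adjacent vertices share a color.

3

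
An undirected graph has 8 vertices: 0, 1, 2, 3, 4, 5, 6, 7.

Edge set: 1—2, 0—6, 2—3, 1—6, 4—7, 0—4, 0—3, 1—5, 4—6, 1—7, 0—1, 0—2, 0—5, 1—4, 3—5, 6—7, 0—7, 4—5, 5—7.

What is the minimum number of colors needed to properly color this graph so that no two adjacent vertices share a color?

0, 1, 4, 5, 7 are mutually adjacent (a clique of size 5), so at least 5 colors are needed.
5 colors suffice: color a → {0}; color b → {1, 3}; color c → {2, 4}; color d → {5, 6}; color e → {7}. Every edge joins two different colors.

5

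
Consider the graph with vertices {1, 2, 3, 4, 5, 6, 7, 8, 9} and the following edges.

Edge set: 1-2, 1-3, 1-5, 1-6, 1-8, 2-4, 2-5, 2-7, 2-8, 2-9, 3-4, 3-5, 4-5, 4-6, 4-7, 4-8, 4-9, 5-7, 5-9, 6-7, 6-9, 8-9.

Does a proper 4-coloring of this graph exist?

Yes

The chromatic number is 4. 2, 4, 5, 7 form a clique, so at least 4 colors are needed.
One proper 4-coloring: 1=red, 2=green, 3=green, 4=red, 5=blue, 6=blue, 7=yellow, 8=blue, 9=yellow.
That is already a proper 4-coloring.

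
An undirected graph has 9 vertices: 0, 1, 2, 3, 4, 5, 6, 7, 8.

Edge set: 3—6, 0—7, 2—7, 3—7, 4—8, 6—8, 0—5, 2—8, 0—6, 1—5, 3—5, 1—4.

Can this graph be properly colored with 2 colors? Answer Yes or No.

The cycle 8-2-7-3-6-8 has odd length 5, so it cannot be 2-colored; at least 3 colors are needed.
So 2 colors are not enough.

No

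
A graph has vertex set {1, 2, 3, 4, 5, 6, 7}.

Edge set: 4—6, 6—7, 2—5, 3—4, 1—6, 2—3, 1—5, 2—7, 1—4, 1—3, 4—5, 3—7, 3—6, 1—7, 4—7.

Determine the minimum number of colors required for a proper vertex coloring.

1, 3, 4, 6, 7 are mutually adjacent (a clique of size 5), so at least 5 colors are needed.
5 colors suffice: 1=blue, 2=blue, 3=green, 4=yellow, 5=red, 6=purple, 7=red. Every edge joins two different colors.

5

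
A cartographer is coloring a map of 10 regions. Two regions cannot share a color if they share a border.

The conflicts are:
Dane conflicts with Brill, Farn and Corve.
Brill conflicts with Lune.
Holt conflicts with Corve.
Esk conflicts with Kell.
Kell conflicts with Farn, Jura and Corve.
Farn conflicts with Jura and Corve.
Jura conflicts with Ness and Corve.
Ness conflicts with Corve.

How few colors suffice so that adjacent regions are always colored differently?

Kell, Farn, Jura, Corve all conflict with each other, so at least 4 colors are needed.
4 colors suffice: Dane=3, Brill=1, Holt=2, Esk=1, Kell=4, Farn=2, Lune=2, Jura=3, Ness=2, Corve=1. Every pair that conflicts lands in different colors.

4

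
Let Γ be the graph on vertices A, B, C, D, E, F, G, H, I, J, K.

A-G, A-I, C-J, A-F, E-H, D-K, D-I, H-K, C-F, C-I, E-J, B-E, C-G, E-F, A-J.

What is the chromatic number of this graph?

The cycle D-I-A-J-E-H-K-D has odd length 7, so it cannot be 2-colored; at least 3 colors are needed.
3 colors suffice: color red → {A, C, E, K}; color blue → {B, F, G, H, I, J}; color green → {D}. No two adjacent vertices share a color.

3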